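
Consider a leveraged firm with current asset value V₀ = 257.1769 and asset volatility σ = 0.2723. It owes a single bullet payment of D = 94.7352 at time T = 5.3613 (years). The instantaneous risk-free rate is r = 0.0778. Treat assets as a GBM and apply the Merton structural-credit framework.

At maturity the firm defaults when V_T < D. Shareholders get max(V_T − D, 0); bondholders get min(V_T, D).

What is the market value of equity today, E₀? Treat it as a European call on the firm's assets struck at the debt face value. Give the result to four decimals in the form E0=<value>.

d₁ = [ln(V₀/D) + (r + σ²/2)T] / (σ√T)
   = [ln(257.1769/94.7352) + (0.0778 + 0.5·0.2723²)·5.3613] / (0.2723·√5.3613)
   = [0.998679 + 0.615872] / 0.630497 = 2.560761
d₂ = d₁ − σ√T = 2.560761 − 0.630497 = 1.930264
N(d₁) = 0.994778,  N(d₂) = 0.973213,  e^(−rT) = 0.658949
E₀ = V₀·N(d₁) − D·e^(−rT)·N(d₂)
   = 257.1769·0.994778 − 94.7352·0.658949·0.973213 = 195.080415

E0=195.0804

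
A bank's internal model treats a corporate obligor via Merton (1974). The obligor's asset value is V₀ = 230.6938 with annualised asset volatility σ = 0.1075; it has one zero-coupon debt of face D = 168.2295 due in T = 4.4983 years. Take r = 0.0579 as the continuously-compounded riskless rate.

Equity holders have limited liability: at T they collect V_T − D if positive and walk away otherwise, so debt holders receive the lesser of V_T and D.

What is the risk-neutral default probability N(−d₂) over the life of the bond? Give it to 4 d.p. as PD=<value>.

d₁ = [ln(V₀/D) + (r + σ²/2)T] / (σ√T)
   = [ln(230.6938/168.2295) + (0.0579 + 0.5·0.1075²)·4.4983] / (0.1075·√4.4983)
   = [0.315762 + 0.286443] / 0.227999 = 2.641265
d₂ = d₁ − σ√T = 2.641265 − 0.227999 = 2.413266
risk-neutral PD = N(−d₂) = N(-2.413266) = 0.007905

PD=0.0079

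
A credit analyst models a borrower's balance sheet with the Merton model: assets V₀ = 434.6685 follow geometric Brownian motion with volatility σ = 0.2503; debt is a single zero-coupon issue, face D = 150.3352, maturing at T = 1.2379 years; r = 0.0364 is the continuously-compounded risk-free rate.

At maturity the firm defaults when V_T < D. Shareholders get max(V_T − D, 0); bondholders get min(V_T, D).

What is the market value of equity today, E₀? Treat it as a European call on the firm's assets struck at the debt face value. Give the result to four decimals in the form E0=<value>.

E0=290.9575

d₁ = [ln(V₀/D) + (r + σ²/2)T] / (σ√T)
   = [ln(434.6685/150.3352) + (0.0364 + 0.5·0.2503²)·1.2379] / (0.2503·√1.2379)
   = [1.061716 + 0.083837] / 0.278486 = 4.113501
d₂ = d₁ − σ√T = 4.113501 − 0.278486 = 3.835014
N(d₁) = 0.999981,  N(d₂) = 0.999937,  e^(−rT) = 0.955941
E₀ = V₀·N(d₁) − D·e^(−rT)·N(d₂)
   = 434.6685·0.999981 − 150.3352·0.955941·0.999937 = 290.957539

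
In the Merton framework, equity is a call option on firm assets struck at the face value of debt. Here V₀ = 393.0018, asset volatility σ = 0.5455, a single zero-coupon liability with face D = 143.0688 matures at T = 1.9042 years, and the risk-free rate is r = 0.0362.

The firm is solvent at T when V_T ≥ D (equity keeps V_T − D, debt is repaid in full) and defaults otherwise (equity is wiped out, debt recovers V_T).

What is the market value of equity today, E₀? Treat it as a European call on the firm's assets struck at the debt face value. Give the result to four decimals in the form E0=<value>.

E0=265.0393

d₁ = [ln(V₀/D) + (r + σ²/2)T] / (σ√T)
   = [ln(393.0018/143.0688) + (0.0362 + 0.5·0.5455²)·1.9042] / (0.5455·√1.9042)
   = [1.010489 + 0.352249] / 0.752750 = 1.810344
d₂ = d₁ − σ√T = 1.810344 − 0.752750 = 1.057593
N(d₁) = 0.964879,  N(d₂) = 0.854880,  e^(−rT) = 0.933390
E₀ = V₀·N(d₁) − D·e^(−rT)·N(d₂)
   = 393.0018·0.964879 − 143.0688·0.933390·0.854880 = 265.039324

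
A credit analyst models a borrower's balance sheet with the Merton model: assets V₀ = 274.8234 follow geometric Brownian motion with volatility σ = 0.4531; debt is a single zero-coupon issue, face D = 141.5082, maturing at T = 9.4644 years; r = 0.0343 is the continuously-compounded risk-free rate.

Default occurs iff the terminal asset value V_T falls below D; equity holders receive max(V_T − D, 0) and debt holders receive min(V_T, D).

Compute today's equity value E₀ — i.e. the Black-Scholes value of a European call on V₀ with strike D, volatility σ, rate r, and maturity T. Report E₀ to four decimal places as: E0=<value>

d₁ = [ln(V₀/D) + (r + σ²/2)T] / (σ√T)
   = [ln(274.8234/141.5082) + (0.0343 + 0.5·0.4531²)·9.4644] / (0.4531·√9.4644)
   = [0.663771 + 1.296148] / 1.393929 = 1.406039
d₂ = d₁ − σ√T = 1.406039 − 1.393929 = 0.012110
N(d₁) = 0.920144,  N(d₂) = 0.504831,  e^(−rT) = 0.722796
E₀ = V₀·N(d₁) − D·e^(−rT)·N(d₂)
   = 274.8234·0.920144 − 141.5082·0.722796·0.504831 = 201.242146

E0=201.2421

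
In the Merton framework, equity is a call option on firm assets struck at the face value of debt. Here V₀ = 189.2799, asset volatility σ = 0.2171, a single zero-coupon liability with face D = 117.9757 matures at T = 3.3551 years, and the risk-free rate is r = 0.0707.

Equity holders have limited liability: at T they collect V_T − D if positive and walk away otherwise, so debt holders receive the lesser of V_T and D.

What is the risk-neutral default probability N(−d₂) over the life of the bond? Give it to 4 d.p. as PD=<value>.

d₁ = [ln(V₀/D) + (r + σ²/2)T] / (σ√T)
   = [ln(189.2799/117.9757) + (0.0707 + 0.5·0.2171²)·3.3551] / (0.2171·√3.3551)
   = [0.472748 + 0.316273] / 0.397661 = 1.984156
d₂ = d₁ − σ√T = 1.984156 − 0.397661 = 1.586496
risk-neutral PD = N(−d₂) = N(-1.586496) = 0.056313

PD=0.0563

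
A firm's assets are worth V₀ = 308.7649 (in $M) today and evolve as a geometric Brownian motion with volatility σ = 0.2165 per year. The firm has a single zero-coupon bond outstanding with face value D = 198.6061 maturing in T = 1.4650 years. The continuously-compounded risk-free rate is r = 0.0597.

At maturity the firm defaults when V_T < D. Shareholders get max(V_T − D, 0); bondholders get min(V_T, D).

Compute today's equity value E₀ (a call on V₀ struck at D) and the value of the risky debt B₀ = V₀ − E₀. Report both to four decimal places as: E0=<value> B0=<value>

d₁ = [ln(V₀/D) + (r + σ²/2)T] / (σ√T)
   = [ln(308.7649/198.6061) + (0.0597 + 0.5·0.2165²)·1.4650] / (0.2165·√1.4650)
   = [0.441257 + 0.121794] / 0.262046 = 2.148677
d₂ = d₁ − σ√T = 2.148677 − 0.262046 = 1.886631
N(d₁) = 0.984170,  N(d₂) = 0.970395,  e^(−rT) = 0.916255
E₀ = V₀·N(d₁) − D·e^(−rT)·N(d₂)
   = 308.7649·0.984170 − 198.6061·0.916255·0.970395 = 127.290632
B₀ = V₀ − E₀ = 308.7649 − 127.290632 = 181.474268

E0=127.2906 B0=181.4743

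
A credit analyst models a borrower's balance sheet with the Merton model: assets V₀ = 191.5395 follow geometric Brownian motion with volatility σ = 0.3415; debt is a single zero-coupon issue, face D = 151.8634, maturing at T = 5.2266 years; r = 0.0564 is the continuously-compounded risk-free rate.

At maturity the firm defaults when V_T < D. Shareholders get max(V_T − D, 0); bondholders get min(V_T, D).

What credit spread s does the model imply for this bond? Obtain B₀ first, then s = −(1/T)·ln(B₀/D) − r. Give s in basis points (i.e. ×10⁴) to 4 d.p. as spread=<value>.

spread=300.0956

d₁ = [ln(V₀/D) + (r + σ²/2)T] / (σ√T)
   = [ln(191.5395/151.8634) + (0.0564 + 0.5·0.3415²)·5.2266] / (0.3415·√5.2266)
   = [0.232113 + 0.599549] / 0.780729 = 1.065237
d₂ = d₁ − σ√T = 1.065237 − 0.780729 = 0.284508
N(d₁) = 0.856616,  N(d₂) = 0.611990,  e^(−rT) = 0.744695
E₀ = V₀·N(d₁) − D·e^(−rT)·N(d₂)
   = 191.5395·0.856616 − 151.8634·0.744695·0.611990 = 94.864657
B₀ = V₀ − E₀ = 191.5395 − 94.864657 = 96.674843
spread = −(1/T)·ln(B₀/D) − r = −(1/5.2266)·ln(96.674843/151.8634) − 0.0564 = 0.03000956
in basis points: 0.03000956 × 10⁴ = 300.0956 bp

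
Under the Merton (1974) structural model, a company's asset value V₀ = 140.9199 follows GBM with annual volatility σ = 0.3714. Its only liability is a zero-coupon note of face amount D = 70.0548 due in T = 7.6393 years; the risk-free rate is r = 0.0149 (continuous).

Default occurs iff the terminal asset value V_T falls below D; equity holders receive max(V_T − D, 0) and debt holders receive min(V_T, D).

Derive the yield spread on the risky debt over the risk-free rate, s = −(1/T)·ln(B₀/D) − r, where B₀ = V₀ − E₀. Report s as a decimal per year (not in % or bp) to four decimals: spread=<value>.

spread=0.0250

d₁ = [ln(V₀/D) + (r + σ²/2)T] / (σ√T)
   = [ln(140.9199/70.0548) + (0.0149 + 0.5·0.3714²)·7.6393] / (0.3714·√7.6393)
   = [0.698914 + 0.640700] / 1.026523 = 1.305002
d₂ = d₁ − σ√T = 1.305002 − 1.026523 = 0.278479
N(d₁) = 0.904054,  N(d₂) = 0.609678,  e^(−rT) = 0.892414
E₀ = V₀·N(d₁) − D·e^(−rT)·N(d₂)
   = 140.9199·0.904054 − 70.0548·0.892414·0.609678 = 89.283447
B₀ = V₀ − E₀ = 140.9199 − 89.283447 = 51.636453
spread = −(1/T)·ln(B₀/D) − r = −(1/7.6393)·ln(51.636453/70.0548) − 0.0149 = 0.02503166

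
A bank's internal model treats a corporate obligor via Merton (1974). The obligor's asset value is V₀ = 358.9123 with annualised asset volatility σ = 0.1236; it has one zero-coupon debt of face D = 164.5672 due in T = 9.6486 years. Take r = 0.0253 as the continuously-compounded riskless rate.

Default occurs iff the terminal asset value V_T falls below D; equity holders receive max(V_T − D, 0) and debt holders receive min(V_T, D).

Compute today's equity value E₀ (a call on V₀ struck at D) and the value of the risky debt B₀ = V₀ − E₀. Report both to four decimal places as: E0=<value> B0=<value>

E0=230.0861 B0=128.8262

d₁ = [ln(V₀/D) + (r + σ²/2)T] / (σ√T)
   = [ln(358.9123/164.5672) + (0.0253 + 0.5·0.1236²)·9.6486] / (0.1236·√9.6486)
   = [0.779759 + 0.317810] / 0.383929 = 2.858784
d₂ = d₁ − σ√T = 2.858784 − 0.383929 = 2.474855
N(d₁) = 0.997874,  N(d₂) = 0.993335,  e^(−rT) = 0.783402
E₀ = V₀·N(d₁) − D·e^(−rT)·N(d₂)
   = 358.9123·0.997874 − 164.5672·0.783402·0.993335 = 230.086095
B₀ = V₀ − E₀ = 358.9123 − 230.086095 = 128.826205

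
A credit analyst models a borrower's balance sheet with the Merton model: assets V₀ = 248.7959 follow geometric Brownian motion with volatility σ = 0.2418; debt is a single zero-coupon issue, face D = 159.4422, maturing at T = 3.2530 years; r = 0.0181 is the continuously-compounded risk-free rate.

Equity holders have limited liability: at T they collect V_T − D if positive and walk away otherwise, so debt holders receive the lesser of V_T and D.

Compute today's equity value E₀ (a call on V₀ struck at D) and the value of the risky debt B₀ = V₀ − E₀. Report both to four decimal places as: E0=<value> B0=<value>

E0=103.5716 B0=145.2243

d₁ = [ln(V₀/D) + (r + σ²/2)T] / (σ√T)
   = [ln(248.7959/159.4422) + (0.0181 + 0.5·0.2418²)·3.2530] / (0.2418·√3.2530)
   = [0.444951 + 0.153976] / 0.436112 = 1.373334
d₂ = d₁ − σ√T = 1.373334 − 0.436112 = 0.937221
N(d₁) = 0.915176,  N(d₂) = 0.825678,  e^(−rT) = 0.942821
E₀ = V₀·N(d₁) − D·e^(−rT)·N(d₂)
   = 248.7959·0.915176 − 159.4422·0.942821·0.825678 = 103.571647
B₀ = V₀ − E₀ = 248.7959 − 103.571647 = 145.224253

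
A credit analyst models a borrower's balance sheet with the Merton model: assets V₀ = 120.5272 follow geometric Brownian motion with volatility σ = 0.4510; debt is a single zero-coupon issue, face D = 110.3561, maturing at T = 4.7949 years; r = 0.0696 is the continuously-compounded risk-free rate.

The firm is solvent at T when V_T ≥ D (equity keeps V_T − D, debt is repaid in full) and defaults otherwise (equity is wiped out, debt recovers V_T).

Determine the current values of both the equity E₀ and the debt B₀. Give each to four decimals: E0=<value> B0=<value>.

E0=61.5863 B0=58.9409

d₁ = [ln(V₀/D) + (r + σ²/2)T] / (σ√T)
   = [ln(120.5272/110.3561) + (0.0696 + 0.5·0.4510²)·4.7949] / (0.4510·√4.7949)
   = [0.088163 + 0.821369] / 0.987566 = 0.920983
d₂ = d₁ − σ√T = 0.920983 − 0.987566 = -0.066584
N(d₁) = 0.821470,  N(d₂) = 0.473457,  e^(−rT) = 0.716251
E₀ = V₀·N(d₁) − D·e^(−rT)·N(d₂)
   = 120.5272·0.821470 − 110.3561·0.716251·0.473457 = 61.586259
B₀ = V₀ − E₀ = 120.5272 − 61.586259 = 58.940941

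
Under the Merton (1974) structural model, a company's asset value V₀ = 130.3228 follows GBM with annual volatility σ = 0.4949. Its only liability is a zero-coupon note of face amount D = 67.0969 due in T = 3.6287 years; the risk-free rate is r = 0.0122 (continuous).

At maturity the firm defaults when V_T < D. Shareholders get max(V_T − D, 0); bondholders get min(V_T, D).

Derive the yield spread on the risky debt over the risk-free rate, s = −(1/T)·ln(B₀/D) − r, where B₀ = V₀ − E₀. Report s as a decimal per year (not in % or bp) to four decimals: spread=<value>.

spread=0.0497

d₁ = [ln(V₀/D) + (r + σ²/2)T] / (σ√T)
   = [ln(130.3228/67.0969) + (0.0122 + 0.5·0.4949²)·3.6287] / (0.4949·√3.6287)
   = [0.663877 + 0.488652] / 0.942742 = 1.222527
d₂ = d₁ − σ√T = 1.222527 − 0.942742 = 0.279785
N(d₁) = 0.889246,  N(d₂) = 0.610179,  e^(−rT) = 0.956695
E₀ = V₀·N(d₁) − D·e^(−rT)·N(d₂)
   = 130.3228·0.889246 − 67.0969·0.956695·0.610179 = 76.720840
B₀ = V₀ − E₀ = 130.3228 − 76.720840 = 53.601960
spread = −(1/T)·ln(B₀/D) − r = −(1/3.6287)·ln(53.601960/67.0969) − 0.0122 = 0.04968228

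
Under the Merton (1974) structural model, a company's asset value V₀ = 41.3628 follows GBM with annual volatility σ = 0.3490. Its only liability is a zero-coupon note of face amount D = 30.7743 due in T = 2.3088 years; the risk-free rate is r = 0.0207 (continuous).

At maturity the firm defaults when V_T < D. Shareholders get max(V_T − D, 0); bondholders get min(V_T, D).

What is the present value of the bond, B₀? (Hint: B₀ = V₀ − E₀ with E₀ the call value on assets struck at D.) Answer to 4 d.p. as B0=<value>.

B0=26.5123

d₁ = [ln(V₀/D) + (r + σ²/2)T] / (σ√T)
   = [ln(41.3628/30.7743) + (0.0207 + 0.5·0.3490²)·2.3088] / (0.3490·√2.3088)
   = [0.295702 + 0.188399] / 0.530296 = 0.912888
d₂ = d₁ − σ√T = 0.912888 − 0.530296 = 0.382592
N(d₁) = 0.819349,  N(d₂) = 0.648989,  e^(−rT) = 0.953332
E₀ = V₀·N(d₁) − D·e^(−rT)·N(d₂)
   = 41.3628·0.819349 − 30.7743·0.953332·0.648989 = 14.850469
B₀ = V₀ − E₀ = 41.3628 − 14.850469 = 26.512331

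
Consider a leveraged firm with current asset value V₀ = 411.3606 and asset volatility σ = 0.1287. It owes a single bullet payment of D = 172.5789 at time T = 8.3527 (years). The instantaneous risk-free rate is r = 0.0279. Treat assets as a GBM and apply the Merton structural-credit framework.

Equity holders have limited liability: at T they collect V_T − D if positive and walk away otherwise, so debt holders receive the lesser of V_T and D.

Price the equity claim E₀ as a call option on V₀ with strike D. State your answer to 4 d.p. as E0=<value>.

E0=274.6951

d₁ = [ln(V₀/D) + (r + σ²/2)T] / (σ√T)
   = [ln(411.3606/172.5789) + (0.0279 + 0.5·0.1287²)·8.3527] / (0.1287·√8.3527)
   = [0.868616 + 0.302216] / 0.371956 = 3.147767
d₂ = d₁ − σ√T = 3.147767 − 0.371956 = 2.775810
N(d₁) = 0.999177,  N(d₂) = 0.997247,  e^(−rT) = 0.792122
E₀ = V₀·N(d₁) − D·e^(−rT)·N(d₂)
   = 411.3606·0.999177 − 172.5789·0.792122·0.997247 = 274.695104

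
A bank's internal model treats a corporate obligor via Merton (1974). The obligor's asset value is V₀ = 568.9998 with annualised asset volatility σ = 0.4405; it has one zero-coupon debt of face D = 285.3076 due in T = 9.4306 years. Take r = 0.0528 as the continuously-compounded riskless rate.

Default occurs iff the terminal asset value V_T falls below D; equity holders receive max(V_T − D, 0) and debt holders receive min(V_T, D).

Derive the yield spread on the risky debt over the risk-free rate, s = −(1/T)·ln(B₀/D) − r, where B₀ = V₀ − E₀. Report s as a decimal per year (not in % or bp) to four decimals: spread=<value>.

d₁ = [ln(V₀/D) + (r + σ²/2)T] / (σ√T)
   = [ln(568.9998/285.3076) + (0.0528 + 0.5·0.4405²)·9.4306] / (0.4405·√9.4306)
   = [0.690312 + 1.412894] / 1.352744 = 1.554770
d₂ = d₁ − σ√T = 1.554770 − 1.352744 = 0.202026
N(d₁) = 0.940000,  N(d₂) = 0.580052,  e^(−rT) = 0.607784
E₀ = V₀·N(d₁) − D·e^(−rT)·N(d₂)
   = 568.9998·0.940000 − 285.3076·0.607784·0.580052 = 434.275444
B₀ = V₀ − E₀ = 568.9998 − 434.275444 = 134.724356
spread = −(1/T)·ln(B₀/D) − r = −(1/9.4306)·ln(134.724356/285.3076) − 0.0528 = 0.02676408

spread=0.0268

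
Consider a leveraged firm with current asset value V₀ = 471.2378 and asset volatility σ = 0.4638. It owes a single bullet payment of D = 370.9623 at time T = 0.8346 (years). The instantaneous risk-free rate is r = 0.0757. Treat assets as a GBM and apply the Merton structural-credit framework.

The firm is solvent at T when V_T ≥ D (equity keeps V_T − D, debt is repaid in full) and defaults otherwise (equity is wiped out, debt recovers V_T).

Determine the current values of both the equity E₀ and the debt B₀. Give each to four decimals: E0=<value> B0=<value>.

d₁ = [ln(V₀/D) + (r + σ²/2)T] / (σ√T)
   = [ln(471.2378/370.9623) + (0.0757 + 0.5·0.4638²)·0.8346] / (0.4638·√0.8346)
   = [0.239262 + 0.152945] / 0.423711 = 0.925648
d₂ = d₁ − σ√T = 0.925648 − 0.423711 = 0.501936
N(d₁) = 0.822685,  N(d₂) = 0.692144,  e^(−rT) = 0.938775
E₀ = V₀·N(d₁) − D·e^(−rT)·N(d₂)
   = 471.2378·0.822685 − 370.9623·0.938775·0.692144 = 146.641220
B₀ = V₀ − E₀ = 471.2378 − 146.641220 = 324.596580

E0=146.6412 B0=324.5966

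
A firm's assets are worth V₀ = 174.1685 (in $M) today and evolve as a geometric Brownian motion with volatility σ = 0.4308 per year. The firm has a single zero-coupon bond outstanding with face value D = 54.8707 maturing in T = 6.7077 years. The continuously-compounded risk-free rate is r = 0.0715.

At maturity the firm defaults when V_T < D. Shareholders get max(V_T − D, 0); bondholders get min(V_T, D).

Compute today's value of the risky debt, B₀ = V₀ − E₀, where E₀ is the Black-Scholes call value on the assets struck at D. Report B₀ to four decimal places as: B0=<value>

B0=31.5311

d₁ = [ln(V₀/D) + (r + σ²/2)T] / (σ√T)
   = [ln(174.1685/54.8707) + (0.0715 + 0.5·0.4308²)·6.7077] / (0.4308·√6.7077)
   = [1.155044 + 1.102037] / 1.115739 = 2.022947
d₂ = d₁ − σ√T = 2.022947 − 1.115739 = 0.907209
N(d₁) = 0.978461,  N(d₂) = 0.817852,  e^(−rT) = 0.619031
E₀ = V₀·N(d₁) − D·e^(−rT)·N(d₂)
   = 174.1685·0.978461 − 54.8707·0.619031·0.817852 = 142.637356
B₀ = V₀ − E₀ = 174.1685 − 142.637356 = 31.531144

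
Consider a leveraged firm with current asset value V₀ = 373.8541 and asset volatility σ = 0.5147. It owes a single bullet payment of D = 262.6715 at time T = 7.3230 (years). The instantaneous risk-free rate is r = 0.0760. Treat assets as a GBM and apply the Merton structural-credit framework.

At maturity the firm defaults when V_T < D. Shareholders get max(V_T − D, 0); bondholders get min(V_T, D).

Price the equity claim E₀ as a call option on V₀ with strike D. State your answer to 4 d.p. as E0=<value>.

E0=268.0573

d₁ = [ln(V₀/D) + (r + σ²/2)T] / (σ√T)
   = [ln(373.8541/262.6715) + (0.0760 + 0.5·0.5147²)·7.3230] / (0.5147·√7.3230)
   = [0.352961 + 1.526538] / 1.392832 = 1.349409
d₂ = d₁ − σ√T = 1.349409 − 1.392832 = -0.043423
N(d₁) = 0.911397,  N(d₂) = 0.482682,  e^(−rT) = 0.573184
E₀ = V₀·N(d₁) − D·e^(−rT)·N(d₂)
   = 373.8541·0.911397 − 262.6715·0.573184·0.482682 = 268.057334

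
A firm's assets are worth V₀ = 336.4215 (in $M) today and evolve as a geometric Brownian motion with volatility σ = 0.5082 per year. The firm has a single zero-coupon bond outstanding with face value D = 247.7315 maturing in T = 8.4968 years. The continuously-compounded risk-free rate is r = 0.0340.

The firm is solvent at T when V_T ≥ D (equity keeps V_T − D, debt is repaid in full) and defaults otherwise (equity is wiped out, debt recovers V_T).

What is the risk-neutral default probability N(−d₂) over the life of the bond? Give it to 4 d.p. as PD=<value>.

d₁ = [ln(V₀/D) + (r + σ²/2)T] / (σ√T)
   = [ln(336.4215/247.7315) + (0.0340 + 0.5·0.5082²)·8.4968] / (0.5082·√8.4968)
   = [0.306019 + 1.386114] / 1.481366 = 1.142279
d₂ = d₁ − σ√T = 1.142279 − 1.481366 = -0.339087
risk-neutral PD = N(−d₂) = N(0.339087) = 0.632728

PD=0.6327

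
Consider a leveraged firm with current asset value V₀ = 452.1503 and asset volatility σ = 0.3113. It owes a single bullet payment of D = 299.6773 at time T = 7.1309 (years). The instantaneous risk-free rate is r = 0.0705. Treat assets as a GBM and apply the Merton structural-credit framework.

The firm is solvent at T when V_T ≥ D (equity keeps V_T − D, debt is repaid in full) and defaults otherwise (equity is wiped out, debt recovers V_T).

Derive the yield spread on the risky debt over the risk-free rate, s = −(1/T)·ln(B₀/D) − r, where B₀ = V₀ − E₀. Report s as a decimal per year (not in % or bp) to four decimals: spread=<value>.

spread=0.0125

d₁ = [ln(V₀/D) + (r + σ²/2)T] / (σ√T)
   = [ln(452.1503/299.6773) + (0.0705 + 0.5·0.3113²)·7.1309] / (0.3113·√7.1309)
   = [0.411308 + 0.848248] / 0.831288 = 1.515187
d₂ = d₁ − σ√T = 1.515187 − 0.831288 = 0.683900
N(d₁) = 0.935138,  N(d₂) = 0.752981,  e^(−rT) = 0.604878
E₀ = V₀·N(d₁) − D·e^(−rT)·N(d₂)
   = 452.1503·0.935138 − 299.6773·0.604878·0.752981 = 286.331230
B₀ = V₀ − E₀ = 452.1503 − 286.331230 = 165.819070
spread = −(1/T)·ln(B₀/D) − r = −(1/7.1309)·ln(165.819070/299.6773) − 0.0705 = 0.01249219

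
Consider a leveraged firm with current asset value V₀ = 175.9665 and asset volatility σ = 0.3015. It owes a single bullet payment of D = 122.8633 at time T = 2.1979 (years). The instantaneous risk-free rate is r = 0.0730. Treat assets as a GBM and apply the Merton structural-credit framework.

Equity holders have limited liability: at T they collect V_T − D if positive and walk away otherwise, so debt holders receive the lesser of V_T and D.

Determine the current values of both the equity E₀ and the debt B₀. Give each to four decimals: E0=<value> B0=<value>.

E0=74.9277 B0=101.0388

d₁ = [ln(V₀/D) + (r + σ²/2)T] / (σ√T)
   = [ln(175.9665/122.8633) + (0.0730 + 0.5·0.3015²)·2.1979] / (0.3015·√2.1979)
   = [0.359221 + 0.260344] / 0.446983 = 1.386103
d₂ = d₁ − σ√T = 1.386103 − 0.446983 = 0.939120
N(d₁) = 0.917142,  N(d₂) = 0.826165,  e^(−rT) = 0.851763
E₀ = V₀·N(d₁) − D·e^(−rT)·N(d₂)
   = 175.9665·0.917142 − 122.8633·0.851763·0.826165 = 74.927747
B₀ = V₀ − E₀ = 175.9665 − 74.927747 = 101.038753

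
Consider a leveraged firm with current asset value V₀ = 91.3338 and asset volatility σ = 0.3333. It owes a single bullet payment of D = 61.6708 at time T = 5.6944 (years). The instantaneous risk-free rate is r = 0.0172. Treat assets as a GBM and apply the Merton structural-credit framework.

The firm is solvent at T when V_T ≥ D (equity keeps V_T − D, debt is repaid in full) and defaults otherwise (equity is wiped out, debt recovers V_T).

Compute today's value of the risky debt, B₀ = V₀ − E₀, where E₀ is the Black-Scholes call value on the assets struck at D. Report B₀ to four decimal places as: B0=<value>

d₁ = [ln(V₀/D) + (r + σ²/2)T] / (σ√T)
   = [ln(91.3338/61.6708) + (0.0172 + 0.5·0.3333²)·5.6944] / (0.3333·√5.6944)
   = [0.392710 + 0.414236] / 0.795352 = 1.014578
d₂ = d₁ − σ√T = 1.014578 − 0.795352 = 0.219226
N(d₁) = 0.844846,  N(d₂) = 0.586763,  e^(−rT) = 0.906700
E₀ = V₀·N(d₁) − D·e^(−rT)·N(d₂)
   = 91.3338·0.844846 − 61.6708·0.906700·0.586763 = 44.353062
B₀ = V₀ − E₀ = 91.3338 − 44.353062 = 46.980738

B0=46.9807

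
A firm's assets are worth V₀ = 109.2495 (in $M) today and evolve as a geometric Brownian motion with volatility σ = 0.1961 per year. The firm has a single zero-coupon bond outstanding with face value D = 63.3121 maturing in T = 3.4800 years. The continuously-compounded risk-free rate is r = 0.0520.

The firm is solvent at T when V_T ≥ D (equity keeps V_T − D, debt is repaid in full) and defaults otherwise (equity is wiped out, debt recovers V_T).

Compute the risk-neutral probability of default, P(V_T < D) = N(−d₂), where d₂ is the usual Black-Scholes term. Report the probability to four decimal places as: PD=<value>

d₁ = [ln(V₀/D) + (r + σ²/2)T] / (σ√T)
   = [ln(109.2495/63.3121) + (0.0520 + 0.5·0.1961²)·3.4800] / (0.1961·√3.4800)
   = [0.545558 + 0.247872] / 0.365820 = 2.168909
d₂ = d₁ − σ√T = 2.168909 − 0.365820 = 1.803089
risk-neutral PD = N(−d₂) = N(-1.803089) = 0.035687

PD=0.0357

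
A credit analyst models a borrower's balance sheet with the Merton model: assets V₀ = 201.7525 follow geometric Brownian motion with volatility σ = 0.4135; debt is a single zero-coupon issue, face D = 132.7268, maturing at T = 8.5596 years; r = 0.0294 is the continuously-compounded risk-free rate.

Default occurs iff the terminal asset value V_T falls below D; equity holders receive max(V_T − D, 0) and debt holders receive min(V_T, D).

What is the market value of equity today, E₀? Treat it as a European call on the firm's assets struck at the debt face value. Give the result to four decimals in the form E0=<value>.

d₁ = [ln(V₀/D) + (r + σ²/2)T] / (σ√T)
   = [ln(201.7525/132.7268) + (0.0294 + 0.5·0.4135²)·8.5596] / (0.4135·√8.5596)
   = [0.418749 + 0.983422] / 1.209768 = 1.159041
d₂ = d₁ − σ√T = 1.159041 − 1.209768 = -0.050728
N(d₁) = 0.876780,  N(d₂) = 0.479771,  e^(−rT) = 0.777515
E₀ = V₀·N(d₁) − D·e^(−rT)·N(d₂)
   = 201.7525·0.876780 − 132.7268·0.777515·0.479771 = 127.381603

E0=127.3816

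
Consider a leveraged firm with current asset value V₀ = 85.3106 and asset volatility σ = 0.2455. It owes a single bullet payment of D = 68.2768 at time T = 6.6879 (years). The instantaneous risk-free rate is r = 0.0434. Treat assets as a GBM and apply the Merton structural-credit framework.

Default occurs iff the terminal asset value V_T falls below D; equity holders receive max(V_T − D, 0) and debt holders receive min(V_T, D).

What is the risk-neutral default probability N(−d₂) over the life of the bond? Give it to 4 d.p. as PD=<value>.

PD=0.3119

d₁ = [ln(V₀/D) + (r + σ²/2)T] / (σ√T)
   = [ln(85.3106/68.2768) + (0.0434 + 0.5·0.2455²)·6.6879] / (0.2455·√6.6879)
   = [0.222729 + 0.491796] / 0.634887 = 1.125435
d₂ = d₁ − σ√T = 1.125435 − 0.634887 = 0.490549
risk-neutral PD = N(−d₂) = N(-0.490549) = 0.311873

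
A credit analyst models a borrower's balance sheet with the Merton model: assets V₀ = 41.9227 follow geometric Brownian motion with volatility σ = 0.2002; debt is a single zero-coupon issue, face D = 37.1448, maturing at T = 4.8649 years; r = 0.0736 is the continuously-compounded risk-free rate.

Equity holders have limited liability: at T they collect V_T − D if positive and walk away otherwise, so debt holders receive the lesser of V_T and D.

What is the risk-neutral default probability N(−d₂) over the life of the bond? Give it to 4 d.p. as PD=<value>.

d₁ = [ln(V₀/D) + (r + σ²/2)T] / (σ√T)
   = [ln(41.9227/37.1448) + (0.0736 + 0.5·0.2002²)·4.8649] / (0.2002·√4.8649)
   = [0.121004 + 0.455549] / 0.441571 = 1.305684
d₂ = d₁ − σ√T = 1.305684 − 0.441571 = 0.864113
risk-neutral PD = N(−d₂) = N(-0.864113) = 0.193763

PD=0.1938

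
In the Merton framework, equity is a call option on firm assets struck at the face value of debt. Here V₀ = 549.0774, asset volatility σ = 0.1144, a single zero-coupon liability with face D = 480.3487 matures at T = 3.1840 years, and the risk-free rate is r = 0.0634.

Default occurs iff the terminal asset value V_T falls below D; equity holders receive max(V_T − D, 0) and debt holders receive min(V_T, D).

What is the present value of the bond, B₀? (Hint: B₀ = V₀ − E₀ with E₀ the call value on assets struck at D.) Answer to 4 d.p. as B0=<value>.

B0=390.5668

d₁ = [ln(V₀/D) + (r + σ²/2)T] / (σ√T)
   = [ln(549.0774/480.3487) + (0.0634 + 0.5·0.1144²)·3.1840] / (0.1144·√3.1840)
   = [0.133727 + 0.222701] / 0.204133 = 1.746059
d₂ = d₁ − σ√T = 1.746059 − 0.204133 = 1.541927
N(d₁) = 0.959600,  N(d₂) = 0.938454,  e^(−rT) = 0.817205
E₀ = V₀·N(d₁) − D·e^(−rT)·N(d₂)
   = 549.0774·0.959600 − 480.3487·0.817205·0.938454 = 158.510609
B₀ = V₀ − E₀ = 549.0774 − 158.510609 = 390.566791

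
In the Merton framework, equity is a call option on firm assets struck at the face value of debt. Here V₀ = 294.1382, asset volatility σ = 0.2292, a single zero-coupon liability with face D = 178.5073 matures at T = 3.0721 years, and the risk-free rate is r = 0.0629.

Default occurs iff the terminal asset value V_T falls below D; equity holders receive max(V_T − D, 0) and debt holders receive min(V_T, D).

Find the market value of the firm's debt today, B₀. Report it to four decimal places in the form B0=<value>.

B0=145.7226

d₁ = [ln(V₀/D) + (r + σ²/2)T] / (σ√T)
   = [ln(294.1382/178.5073) + (0.0629 + 0.5·0.2292²)·3.0721] / (0.2292·√3.0721)
   = [0.499420 + 0.273928] / 0.401728 = 1.925053
d₂ = d₁ − σ√T = 1.925053 − 0.401728 = 1.523325
N(d₁) = 0.972889,  N(d₂) = 0.936161,  e^(−rT) = 0.824288
E₀ = V₀·N(d₁) − D·e^(−rT)·N(d₂)
   = 294.1382·0.972889 − 178.5073·0.824288·0.936161 = 148.415580
B₀ = V₀ − E₀ = 294.1382 − 148.415580 = 145.722620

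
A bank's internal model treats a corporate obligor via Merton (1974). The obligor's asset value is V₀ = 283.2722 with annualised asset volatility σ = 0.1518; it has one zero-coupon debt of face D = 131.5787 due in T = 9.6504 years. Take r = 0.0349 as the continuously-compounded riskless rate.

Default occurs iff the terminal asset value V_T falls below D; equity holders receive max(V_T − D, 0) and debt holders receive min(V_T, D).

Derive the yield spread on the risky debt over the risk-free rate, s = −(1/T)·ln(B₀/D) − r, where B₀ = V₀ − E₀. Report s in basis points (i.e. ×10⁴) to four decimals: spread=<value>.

d₁ = [ln(V₀/D) + (r + σ²/2)T] / (σ√T)
   = [ln(283.2722/131.5787) + (0.0349 + 0.5·0.1518²)·9.6504] / (0.1518·√9.6504)
   = [0.766803 + 0.447987] / 0.471568 = 2.576065
d₂ = d₁ − σ√T = 2.576065 − 0.471568 = 2.104497
N(d₁) = 0.995003,  N(d₂) = 0.982332,  e^(−rT) = 0.714052
E₀ = V₀·N(d₁) − D·e^(−rT)·N(d₂)
   = 283.2722·0.995003 − 131.5787·0.714052·0.982332 = 189.562660
B₀ = V₀ − E₀ = 283.2722 − 189.562660 = 93.709540
spread = −(1/T)·ln(B₀/D) − r = −(1/9.6504)·ln(93.709540/131.5787) − 0.0349 = 0.00027006
in basis points: 0.00027006 × 10⁴ = 2.7006 bp

spread=2.7006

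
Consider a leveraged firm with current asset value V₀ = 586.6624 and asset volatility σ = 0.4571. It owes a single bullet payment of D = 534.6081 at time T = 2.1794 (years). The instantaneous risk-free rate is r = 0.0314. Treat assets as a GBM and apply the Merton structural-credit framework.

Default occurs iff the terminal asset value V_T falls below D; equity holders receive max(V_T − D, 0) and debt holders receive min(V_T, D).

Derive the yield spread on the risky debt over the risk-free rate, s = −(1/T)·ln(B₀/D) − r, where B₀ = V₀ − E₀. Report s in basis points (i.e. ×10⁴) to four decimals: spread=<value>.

spread=1067.7682

d₁ = [ln(V₀/D) + (r + σ²/2)T] / (σ√T)
   = [ln(586.6624/534.6081) + (0.0314 + 0.5·0.4571²)·2.1794] / (0.4571·√2.1794)
   = [0.092916 + 0.296116] / 0.674807 = 0.576507
d₂ = d₁ − σ√T = 0.576507 − 0.674807 = -0.098300
N(d₁) = 0.717864,  N(d₂) = 0.460847,  e^(−rT) = 0.933856
E₀ = V₀·N(d₁) − D·e^(−rT)·N(d₂)
   = 586.6624·0.717864 − 534.6081·0.933856·0.460847 = 191.067231
B₀ = V₀ − E₀ = 586.6624 − 191.067231 = 395.595169
spread = −(1/T)·ln(B₀/D) − r = −(1/2.1794)·ln(395.595169/534.6081) − 0.0314 = 0.10677682
in basis points: 0.10677682 × 10⁴ = 1067.7682 bp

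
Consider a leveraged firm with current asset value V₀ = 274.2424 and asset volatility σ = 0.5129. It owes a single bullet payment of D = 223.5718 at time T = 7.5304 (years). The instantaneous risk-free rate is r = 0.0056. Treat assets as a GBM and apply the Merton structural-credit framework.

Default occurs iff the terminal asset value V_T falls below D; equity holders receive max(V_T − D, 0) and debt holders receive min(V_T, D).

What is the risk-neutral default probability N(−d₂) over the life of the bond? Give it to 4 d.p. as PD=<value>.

PD=0.7015

d₁ = [ln(V₀/D) + (r + σ²/2)T] / (σ√T)
   = [ln(274.2424/223.5718) + (0.0056 + 0.5·0.5129²)·7.5304] / (0.5129·√7.5304)
   = [0.204280 + 1.032668] / 1.407478 = 0.878840
d₂ = d₁ − σ√T = 0.878840 − 1.407478 = -0.528639
risk-neutral PD = N(−d₂) = N(0.528639) = 0.701472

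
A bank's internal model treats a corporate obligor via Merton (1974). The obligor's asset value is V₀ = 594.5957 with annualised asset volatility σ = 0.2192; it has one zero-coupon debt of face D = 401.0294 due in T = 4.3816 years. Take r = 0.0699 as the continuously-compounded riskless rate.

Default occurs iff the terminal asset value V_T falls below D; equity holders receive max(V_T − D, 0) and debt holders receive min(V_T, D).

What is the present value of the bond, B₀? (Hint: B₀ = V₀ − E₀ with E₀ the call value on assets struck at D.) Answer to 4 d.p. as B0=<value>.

d₁ = [ln(V₀/D) + (r + σ²/2)T] / (σ√T)
   = [ln(594.5957/401.0294) + (0.0699 + 0.5·0.2192²)·4.3816] / (0.2192·√4.3816)
   = [0.393847 + 0.411539] / 0.458835 = 1.755282
d₂ = d₁ − σ√T = 1.755282 − 0.458835 = 1.296447
N(d₁) = 0.960395,  N(d₂) = 0.902589,  e^(−rT) = 0.736185
E₀ = V₀·N(d₁) − D·e^(−rT)·N(d₂)
   = 594.5957·0.960395 − 401.0294·0.736185·0.902589 = 304.573366
B₀ = V₀ − E₀ = 594.5957 − 304.573366 = 290.022334

B0=290.0223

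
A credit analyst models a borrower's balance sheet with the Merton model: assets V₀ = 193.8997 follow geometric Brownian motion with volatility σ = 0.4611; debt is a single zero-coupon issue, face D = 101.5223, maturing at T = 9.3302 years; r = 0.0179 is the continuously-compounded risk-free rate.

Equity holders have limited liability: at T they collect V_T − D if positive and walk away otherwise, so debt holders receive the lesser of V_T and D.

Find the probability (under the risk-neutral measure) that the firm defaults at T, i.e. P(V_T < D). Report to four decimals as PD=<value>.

d₁ = [ln(V₀/D) + (r + σ²/2)T] / (σ√T)
   = [ln(193.8997/101.5223) + (0.0179 + 0.5·0.4611²)·9.3302] / (0.4611·√9.3302)
   = [0.647063 + 1.158872] / 1.408447 = 1.282217
d₂ = d₁ − σ√T = 1.282217 − 1.408447 = -0.126230
risk-neutral PD = N(−d₂) = N(0.126230) = 0.550225

PD=0.5502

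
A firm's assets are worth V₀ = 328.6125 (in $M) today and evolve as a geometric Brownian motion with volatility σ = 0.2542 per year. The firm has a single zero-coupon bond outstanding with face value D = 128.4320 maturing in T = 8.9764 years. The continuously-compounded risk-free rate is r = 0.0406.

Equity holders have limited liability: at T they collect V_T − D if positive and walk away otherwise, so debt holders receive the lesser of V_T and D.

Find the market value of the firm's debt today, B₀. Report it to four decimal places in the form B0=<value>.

d₁ = [ln(V₀/D) + (r + σ²/2)T] / (σ√T)
   = [ln(328.6125/128.4320) + (0.0406 + 0.5·0.2542²)·8.9764] / (0.2542·√8.9764)
   = [0.939480 + 0.654459] / 0.761599 = 2.092883
d₂ = d₁ − σ√T = 2.092883 − 0.761599 = 1.331283
N(d₁) = 0.981820,  N(d₂) = 0.908452,  e^(−rT) = 0.694584
E₀ = V₀·N(d₁) − D·e^(−rT)·N(d₂)
   = 328.6125·0.981820 − 128.4320·0.694584·0.908452 = 241.598245
B₀ = V₀ − E₀ = 328.6125 − 241.598245 = 87.014255

B0=87.0143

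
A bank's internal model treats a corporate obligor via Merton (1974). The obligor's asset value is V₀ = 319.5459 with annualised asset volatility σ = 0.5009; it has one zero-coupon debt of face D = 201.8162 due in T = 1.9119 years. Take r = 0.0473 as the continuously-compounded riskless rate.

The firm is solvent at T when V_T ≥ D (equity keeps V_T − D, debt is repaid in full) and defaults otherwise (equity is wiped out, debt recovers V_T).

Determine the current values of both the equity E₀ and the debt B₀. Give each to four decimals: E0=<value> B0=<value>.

E0=154.8935 B0=164.6524

d₁ = [ln(V₀/D) + (r + σ²/2)T] / (σ√T)
   = [ln(319.5459/201.8162) + (0.0473 + 0.5·0.5009²)·1.9119] / (0.5009·√1.9119)
   = [0.459544 + 0.330281] / 0.692602 = 1.140374
d₂ = d₁ − σ√T = 1.140374 − 0.692602 = 0.447772
N(d₁) = 0.872935,  N(d₂) = 0.672841,  e^(−rT) = 0.913536
E₀ = V₀·N(d₁) − D·e^(−rT)·N(d₂)
   = 319.5459·0.872935 − 201.8162·0.913536·0.672841 = 154.893479
B₀ = V₀ − E₀ = 319.5459 − 154.893479 = 164.652421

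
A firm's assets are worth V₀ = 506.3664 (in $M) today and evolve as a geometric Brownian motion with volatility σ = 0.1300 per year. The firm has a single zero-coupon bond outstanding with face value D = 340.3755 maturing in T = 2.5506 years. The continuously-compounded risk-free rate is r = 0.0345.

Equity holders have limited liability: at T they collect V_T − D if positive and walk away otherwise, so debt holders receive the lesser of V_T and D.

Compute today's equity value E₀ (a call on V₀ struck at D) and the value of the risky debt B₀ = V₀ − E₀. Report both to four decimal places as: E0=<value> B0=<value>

d₁ = [ln(V₀/D) + (r + σ²/2)T] / (σ√T)
   = [ln(506.3664/340.3755) + (0.0345 + 0.5·0.1300²)·2.5506] / (0.1300·√2.5506)
   = [0.397211 + 0.109548] / 0.207618 = 2.440828
d₂ = d₁ − σ√T = 2.440828 − 0.207618 = 2.233211
N(d₁) = 0.992673,  N(d₂) = 0.987232,  e^(−rT) = 0.915765
E₀ = V₀·N(d₁) − D·e^(−rT)·N(d₂)
   = 506.3664·0.992673 − 340.3755·0.915765·0.987232 = 194.932133
B₀ = V₀ − E₀ = 506.3664 − 194.932133 = 311.434267

E0=194.9321 B0=311.4343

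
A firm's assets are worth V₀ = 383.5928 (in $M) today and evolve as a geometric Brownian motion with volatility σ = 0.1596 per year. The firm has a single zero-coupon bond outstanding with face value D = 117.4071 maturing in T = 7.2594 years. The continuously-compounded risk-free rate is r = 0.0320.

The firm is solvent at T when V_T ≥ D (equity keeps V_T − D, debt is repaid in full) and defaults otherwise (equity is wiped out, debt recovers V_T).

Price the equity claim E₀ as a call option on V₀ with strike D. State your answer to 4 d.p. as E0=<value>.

d₁ = [ln(V₀/D) + (r + σ²/2)T] / (σ√T)
   = [ln(383.5928/117.4071) + (0.0320 + 0.5·0.1596²)·7.2594] / (0.1596·√7.2594)
   = [1.183934 + 0.324757] / 0.430015 = 3.508465
d₂ = d₁ − σ√T = 3.508465 − 0.430015 = 3.078450
N(d₁) = 0.999775,  N(d₂) = 0.998960,  e^(−rT) = 0.792708
E₀ = V₀·N(d₁) − D·e^(−rT)·N(d₂)
   = 383.5928·0.999775 − 117.4071·0.792708·0.998960 = 290.533682

E0=290.5337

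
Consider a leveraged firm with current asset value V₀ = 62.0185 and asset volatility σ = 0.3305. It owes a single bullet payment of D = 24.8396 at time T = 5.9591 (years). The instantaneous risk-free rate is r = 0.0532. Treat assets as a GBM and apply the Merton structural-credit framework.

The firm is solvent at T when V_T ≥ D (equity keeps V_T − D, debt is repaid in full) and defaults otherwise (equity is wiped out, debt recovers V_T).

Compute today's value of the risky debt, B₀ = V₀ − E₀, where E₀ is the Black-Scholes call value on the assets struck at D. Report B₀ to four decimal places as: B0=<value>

B0=17.3893

d₁ = [ln(V₀/D) + (r + σ²/2)T] / (σ√T)
   = [ln(62.0185/24.8396) + (0.0532 + 0.5·0.3305²)·5.9591] / (0.3305·√5.9591)
   = [0.914994 + 0.642481] / 0.806792 = 1.930453
d₂ = d₁ − σ√T = 1.930453 − 0.806792 = 1.123660
N(d₁) = 0.973225,  N(d₂) = 0.869421,  e^(−rT) = 0.728313
E₀ = V₀·N(d₁) − D·e^(−rT)·N(d₂)
   = 62.0185·0.973225 − 24.8396·0.728313·0.869421 = 44.629221
B₀ = V₀ − E₀ = 62.0185 − 44.629221 = 17.389279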